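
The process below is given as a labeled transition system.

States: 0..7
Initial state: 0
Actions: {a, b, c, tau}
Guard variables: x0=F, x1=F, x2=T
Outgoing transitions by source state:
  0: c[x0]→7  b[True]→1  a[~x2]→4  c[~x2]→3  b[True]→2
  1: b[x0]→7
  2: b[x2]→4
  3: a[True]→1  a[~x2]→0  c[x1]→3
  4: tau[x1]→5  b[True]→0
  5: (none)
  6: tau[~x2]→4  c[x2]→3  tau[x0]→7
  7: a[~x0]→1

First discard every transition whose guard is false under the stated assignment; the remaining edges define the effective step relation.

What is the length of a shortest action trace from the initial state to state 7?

Answer: UNREACHABLE

Working:
BFS to 7:
  Layer 0: {0}
  Layer 1: {1,2}
  Layer 2: {4}
7 never appears.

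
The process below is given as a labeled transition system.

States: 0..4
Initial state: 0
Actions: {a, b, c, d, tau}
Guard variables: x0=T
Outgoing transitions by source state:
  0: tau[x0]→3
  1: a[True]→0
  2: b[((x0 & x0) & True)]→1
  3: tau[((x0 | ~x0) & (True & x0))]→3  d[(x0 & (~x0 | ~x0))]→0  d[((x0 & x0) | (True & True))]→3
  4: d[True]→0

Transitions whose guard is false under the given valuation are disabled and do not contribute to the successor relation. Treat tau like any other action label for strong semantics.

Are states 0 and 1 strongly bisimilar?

Bisimulation quotient by refinement:
  π0 = {{0,1,2,3,4}}
  π1 = {{0},{1},{2},{3},{4}}
5 equivalence class(es) (converged in 2)
class of 0: {0}; class of 1: {1}

Answer: NOT BISIMILAR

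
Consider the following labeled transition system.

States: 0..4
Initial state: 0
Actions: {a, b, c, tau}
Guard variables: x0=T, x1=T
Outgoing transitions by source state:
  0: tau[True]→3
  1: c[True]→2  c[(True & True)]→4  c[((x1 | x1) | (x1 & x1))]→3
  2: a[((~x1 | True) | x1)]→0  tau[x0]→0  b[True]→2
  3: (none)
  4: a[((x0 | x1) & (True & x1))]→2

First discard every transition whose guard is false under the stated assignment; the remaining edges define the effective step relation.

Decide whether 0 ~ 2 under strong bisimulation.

Bisimulation quotient by refinement:
  round 0: {{0,1,2,3,4}}
  round 1: {{0},{1},{2},{3},{4}}
Fixed point at round 2; 5 class(es).
0∈{0}, 2∈{2}

Answer: NOT BISIMILAR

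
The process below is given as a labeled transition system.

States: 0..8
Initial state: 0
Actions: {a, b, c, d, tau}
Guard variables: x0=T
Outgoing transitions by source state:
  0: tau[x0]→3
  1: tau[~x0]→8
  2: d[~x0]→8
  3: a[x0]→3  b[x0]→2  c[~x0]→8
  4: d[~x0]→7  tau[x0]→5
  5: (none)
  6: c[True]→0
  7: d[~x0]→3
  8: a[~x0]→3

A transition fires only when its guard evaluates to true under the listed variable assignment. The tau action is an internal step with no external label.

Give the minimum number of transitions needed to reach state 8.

Answer: UNREACHABLE

Working:
BFS to 8:
  L0 = {0}
  L1 = {3}
  L2 = {2}
8 never appears.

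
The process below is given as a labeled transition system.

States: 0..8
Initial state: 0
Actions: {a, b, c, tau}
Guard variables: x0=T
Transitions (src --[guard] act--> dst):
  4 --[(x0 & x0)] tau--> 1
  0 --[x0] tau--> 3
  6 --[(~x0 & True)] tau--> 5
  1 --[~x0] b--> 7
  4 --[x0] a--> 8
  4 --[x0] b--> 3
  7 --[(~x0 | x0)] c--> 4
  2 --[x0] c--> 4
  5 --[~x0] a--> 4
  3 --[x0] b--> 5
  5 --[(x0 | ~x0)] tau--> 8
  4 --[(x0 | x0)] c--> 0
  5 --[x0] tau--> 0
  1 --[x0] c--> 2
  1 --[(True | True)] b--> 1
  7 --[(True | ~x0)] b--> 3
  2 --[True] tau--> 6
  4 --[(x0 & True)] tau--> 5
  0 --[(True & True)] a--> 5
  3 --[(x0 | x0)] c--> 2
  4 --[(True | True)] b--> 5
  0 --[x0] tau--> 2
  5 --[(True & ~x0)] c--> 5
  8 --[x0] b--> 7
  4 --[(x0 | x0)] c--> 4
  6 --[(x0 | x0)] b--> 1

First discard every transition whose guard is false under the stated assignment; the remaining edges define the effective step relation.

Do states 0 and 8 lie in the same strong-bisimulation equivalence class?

Answer: NOT BISIMILAR

Trace:
Bisimulation quotient by refinement:
  π0 = {{0,1,2,3,4,5,6,7,8}}
  π1 = {{0},{1,3,7},{2},{4},{5},{6,8}}
  π2 = {{0},{1},{2},{3},{4},{5},{6,8},{7}}
  π3 = {{0},{1},{2},{3},{4},{5},{6},{7},{8}}
9 equivalence class(es) (converged in 4)
class of 0: {0}; class of 8: {8}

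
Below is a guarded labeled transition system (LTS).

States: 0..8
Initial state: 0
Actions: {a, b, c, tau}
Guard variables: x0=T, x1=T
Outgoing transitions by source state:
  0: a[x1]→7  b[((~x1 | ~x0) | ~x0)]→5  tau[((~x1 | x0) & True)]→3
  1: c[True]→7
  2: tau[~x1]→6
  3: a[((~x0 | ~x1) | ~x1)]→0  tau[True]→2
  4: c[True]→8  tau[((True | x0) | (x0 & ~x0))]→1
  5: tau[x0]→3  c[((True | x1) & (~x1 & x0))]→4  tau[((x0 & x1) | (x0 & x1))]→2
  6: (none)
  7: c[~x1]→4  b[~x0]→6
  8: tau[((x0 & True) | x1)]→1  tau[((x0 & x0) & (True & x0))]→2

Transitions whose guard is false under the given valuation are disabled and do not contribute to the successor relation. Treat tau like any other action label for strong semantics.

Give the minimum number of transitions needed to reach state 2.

Answer: 2

Working:
Layered search for 2:
  Layer 0: {0}
  Layer 1: {3,7}
  Layer 2: {2}
2 enters at depth 2; path tau·tau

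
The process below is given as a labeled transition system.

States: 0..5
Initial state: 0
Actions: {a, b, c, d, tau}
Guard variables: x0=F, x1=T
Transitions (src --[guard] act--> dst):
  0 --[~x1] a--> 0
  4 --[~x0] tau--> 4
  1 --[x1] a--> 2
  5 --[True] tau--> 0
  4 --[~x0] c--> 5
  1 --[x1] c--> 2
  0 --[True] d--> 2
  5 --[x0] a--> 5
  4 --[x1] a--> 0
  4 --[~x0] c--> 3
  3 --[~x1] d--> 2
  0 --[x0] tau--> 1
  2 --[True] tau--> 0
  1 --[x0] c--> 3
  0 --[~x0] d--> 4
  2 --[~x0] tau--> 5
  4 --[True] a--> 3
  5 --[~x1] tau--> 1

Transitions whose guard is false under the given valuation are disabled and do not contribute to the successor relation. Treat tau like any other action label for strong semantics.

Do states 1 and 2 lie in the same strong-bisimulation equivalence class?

Bisimulation quotient by refinement:
  round 0: {{0,1,2,3,4,5}}
  round 1: {{0},{1},{2,5},{3},{4}}
  round 2: {{0},{1},{2},{3},{4},{5}}
Fixed point at round 3; 6 class(es).
[1]={1}  [2]={2}

Answer: NOT BISIMILAR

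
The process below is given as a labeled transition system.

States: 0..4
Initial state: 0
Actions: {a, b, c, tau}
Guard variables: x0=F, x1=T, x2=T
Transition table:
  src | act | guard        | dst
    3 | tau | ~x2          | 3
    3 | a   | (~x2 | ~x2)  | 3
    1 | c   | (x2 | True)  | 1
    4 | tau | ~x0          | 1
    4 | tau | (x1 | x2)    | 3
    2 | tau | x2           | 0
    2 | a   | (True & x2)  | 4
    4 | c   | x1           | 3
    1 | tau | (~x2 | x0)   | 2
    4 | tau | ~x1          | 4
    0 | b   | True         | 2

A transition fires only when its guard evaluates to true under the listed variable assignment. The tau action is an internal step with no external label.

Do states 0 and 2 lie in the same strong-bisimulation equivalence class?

Bisimulation quotient by refinement:
  π0 = {{0,1,2,3,4}}
  π1 = {{0},{1},{2},{3},{4}}
5 equivalence class(es) (converged in 2)
0∈{0}, 2∈{2}

Answer: NOT BISIMILAR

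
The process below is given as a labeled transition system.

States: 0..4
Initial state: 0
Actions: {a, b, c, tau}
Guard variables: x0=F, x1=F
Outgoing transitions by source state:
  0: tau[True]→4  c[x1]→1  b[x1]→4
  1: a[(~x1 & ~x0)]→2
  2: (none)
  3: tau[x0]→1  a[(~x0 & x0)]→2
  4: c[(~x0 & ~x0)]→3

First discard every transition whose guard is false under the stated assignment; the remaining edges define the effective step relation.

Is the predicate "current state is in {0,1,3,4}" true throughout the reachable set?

Inv-set: {0,1,3,4}
R = {0,3,4}
  0: ✓
  3: ✓
  4: ✓

Answer: INVARIANT HOLDS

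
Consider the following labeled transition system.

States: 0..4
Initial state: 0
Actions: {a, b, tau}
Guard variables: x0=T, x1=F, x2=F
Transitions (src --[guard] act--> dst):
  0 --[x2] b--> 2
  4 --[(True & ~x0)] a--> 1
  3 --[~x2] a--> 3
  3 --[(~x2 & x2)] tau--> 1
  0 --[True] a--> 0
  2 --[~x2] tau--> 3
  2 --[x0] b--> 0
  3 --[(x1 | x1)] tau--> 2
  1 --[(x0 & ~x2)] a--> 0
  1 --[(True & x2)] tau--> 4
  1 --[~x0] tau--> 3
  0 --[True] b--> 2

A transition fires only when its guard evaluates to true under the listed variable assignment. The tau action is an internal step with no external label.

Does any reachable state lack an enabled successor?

Answer: DEADLOCK-FREE

Trace:
Reachable = {0,2,3}
  0: a→0  b→2  [2 exit(s)]
  2: b→0  tau→3  [2 exit(s)]
  3: a→3  [1 exit(s)]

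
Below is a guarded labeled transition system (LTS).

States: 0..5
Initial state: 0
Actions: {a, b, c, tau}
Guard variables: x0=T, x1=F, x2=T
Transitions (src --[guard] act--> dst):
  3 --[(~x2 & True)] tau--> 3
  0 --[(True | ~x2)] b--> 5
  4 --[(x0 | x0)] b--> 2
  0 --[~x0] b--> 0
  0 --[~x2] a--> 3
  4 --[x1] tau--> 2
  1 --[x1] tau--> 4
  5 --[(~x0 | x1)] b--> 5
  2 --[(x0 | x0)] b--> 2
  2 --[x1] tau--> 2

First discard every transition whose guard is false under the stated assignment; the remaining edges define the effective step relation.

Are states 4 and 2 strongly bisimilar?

Answer: BISIMILAR

Working:
Compute ~ classes (split until stable):
  P[0] = {{0,1,2,3,4,5}}
  P[1] = {{0,2,4},{1,3,5}}
  P[2] = {{0},{1,3,5},{2,4}}
3 equivalence class(es) (converged in 3)
4∈{2,4}, 2∈{2,4}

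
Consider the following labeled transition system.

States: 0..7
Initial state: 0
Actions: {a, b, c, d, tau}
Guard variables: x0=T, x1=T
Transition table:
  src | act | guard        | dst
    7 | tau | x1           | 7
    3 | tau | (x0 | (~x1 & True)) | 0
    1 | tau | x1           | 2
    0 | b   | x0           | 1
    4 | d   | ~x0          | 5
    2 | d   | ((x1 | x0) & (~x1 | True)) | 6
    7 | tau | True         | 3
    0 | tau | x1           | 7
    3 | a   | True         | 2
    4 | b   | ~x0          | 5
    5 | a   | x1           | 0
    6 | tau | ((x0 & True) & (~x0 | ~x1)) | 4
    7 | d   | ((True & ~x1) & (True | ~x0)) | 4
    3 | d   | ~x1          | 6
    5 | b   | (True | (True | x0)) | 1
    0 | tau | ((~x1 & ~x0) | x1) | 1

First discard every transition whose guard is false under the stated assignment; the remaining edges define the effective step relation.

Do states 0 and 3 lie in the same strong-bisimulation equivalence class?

Answer: NOT BISIMILAR

Analysis:
Refine partition for ~:
  P[0] = {{0,1,2,3,4,5,6,7}}
  P[1] = {{0},{1,7},{2},{3},{4,6},{5}}
  P[2] = {{0},{1},{2},{3},{4,6},{5},{7}}
Fixed point at round 3; 7 class(es).
[0]={0}  [3]={3}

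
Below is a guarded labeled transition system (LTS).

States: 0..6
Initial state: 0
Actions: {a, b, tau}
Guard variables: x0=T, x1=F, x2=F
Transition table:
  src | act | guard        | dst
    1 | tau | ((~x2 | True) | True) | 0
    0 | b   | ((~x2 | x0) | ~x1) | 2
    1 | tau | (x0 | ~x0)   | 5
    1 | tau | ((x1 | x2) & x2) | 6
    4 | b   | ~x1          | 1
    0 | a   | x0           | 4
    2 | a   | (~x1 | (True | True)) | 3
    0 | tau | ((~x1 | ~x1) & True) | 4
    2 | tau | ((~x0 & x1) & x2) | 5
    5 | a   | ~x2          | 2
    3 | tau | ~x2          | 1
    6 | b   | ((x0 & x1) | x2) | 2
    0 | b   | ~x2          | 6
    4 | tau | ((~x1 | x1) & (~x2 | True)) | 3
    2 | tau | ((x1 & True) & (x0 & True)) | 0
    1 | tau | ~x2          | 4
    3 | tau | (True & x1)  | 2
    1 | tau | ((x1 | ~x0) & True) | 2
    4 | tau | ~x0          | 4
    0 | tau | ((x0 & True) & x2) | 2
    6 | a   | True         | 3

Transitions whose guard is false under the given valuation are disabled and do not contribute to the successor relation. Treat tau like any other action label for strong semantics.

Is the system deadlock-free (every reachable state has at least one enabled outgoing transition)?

Reachable = {0,1,2,3,4,5,6}
  0: a→4  b→2  b→6  tau→4  [4 exit(s)]
  1: tau→0  tau→4  tau→5  [3 exit(s)]
  2: a→3  [1 exit(s)]
  3: tau→1  [1 exit(s)]
  4: b→1  tau→3  [2 exit(s)]
  5: a→2  [1 exit(s)]
  6: a→3  [1 exit(s)]

Answer: DEADLOCK-FREE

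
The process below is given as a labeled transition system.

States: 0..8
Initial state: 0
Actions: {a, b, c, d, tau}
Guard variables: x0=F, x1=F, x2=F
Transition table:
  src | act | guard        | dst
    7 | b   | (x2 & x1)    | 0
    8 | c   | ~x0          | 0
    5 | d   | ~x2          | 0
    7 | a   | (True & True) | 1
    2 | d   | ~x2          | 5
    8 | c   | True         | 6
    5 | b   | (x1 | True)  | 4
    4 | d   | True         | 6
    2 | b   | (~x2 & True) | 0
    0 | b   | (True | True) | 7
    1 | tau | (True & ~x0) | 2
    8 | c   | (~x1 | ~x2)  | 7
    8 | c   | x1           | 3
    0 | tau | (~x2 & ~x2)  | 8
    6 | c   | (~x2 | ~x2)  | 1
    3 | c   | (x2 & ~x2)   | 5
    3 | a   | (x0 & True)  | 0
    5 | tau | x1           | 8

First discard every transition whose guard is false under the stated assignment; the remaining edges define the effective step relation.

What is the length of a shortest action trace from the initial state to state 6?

BFS to 6:
  depth 0: {0}
  depth 1: {7,8}
  depth 2: {1,6}
6 enters at depth 2; path tau·c

Answer: 2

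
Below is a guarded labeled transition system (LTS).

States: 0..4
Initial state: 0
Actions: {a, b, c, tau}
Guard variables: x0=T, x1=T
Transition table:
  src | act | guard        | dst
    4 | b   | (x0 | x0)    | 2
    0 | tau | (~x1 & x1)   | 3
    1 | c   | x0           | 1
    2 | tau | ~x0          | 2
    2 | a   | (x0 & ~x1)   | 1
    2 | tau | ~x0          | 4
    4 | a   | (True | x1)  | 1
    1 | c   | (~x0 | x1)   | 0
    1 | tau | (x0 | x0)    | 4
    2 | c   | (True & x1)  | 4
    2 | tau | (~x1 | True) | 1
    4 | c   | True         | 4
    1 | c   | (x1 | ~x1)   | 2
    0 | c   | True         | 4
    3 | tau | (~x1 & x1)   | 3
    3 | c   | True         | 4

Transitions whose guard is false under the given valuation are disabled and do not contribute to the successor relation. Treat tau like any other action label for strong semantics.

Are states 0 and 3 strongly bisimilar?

Bisimulation quotient by refinement:
  π0 = {{0,1,2,3,4}}
  π1 = {{0,3},{1,2},{4}}
  π2 = {{0,3},{1},{2},{4}}
4 equivalence class(es) (converged in 3)
class of 0: {0,3}; class of 3: {0,3}

Answer: BISIMILAR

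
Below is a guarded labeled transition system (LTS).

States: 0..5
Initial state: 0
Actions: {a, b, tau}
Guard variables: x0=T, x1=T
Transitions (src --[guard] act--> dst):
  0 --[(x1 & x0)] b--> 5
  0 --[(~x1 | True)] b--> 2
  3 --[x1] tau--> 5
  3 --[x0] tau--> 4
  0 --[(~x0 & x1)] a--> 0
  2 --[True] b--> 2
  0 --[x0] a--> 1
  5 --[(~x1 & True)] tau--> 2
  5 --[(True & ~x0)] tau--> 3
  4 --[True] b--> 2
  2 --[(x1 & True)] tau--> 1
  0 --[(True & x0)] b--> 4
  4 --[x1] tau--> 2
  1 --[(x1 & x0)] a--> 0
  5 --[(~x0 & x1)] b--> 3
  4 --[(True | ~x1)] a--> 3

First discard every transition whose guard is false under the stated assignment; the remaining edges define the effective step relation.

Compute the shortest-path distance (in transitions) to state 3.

BFS to 3:
  Layer 0: {0}
  Layer 1: {1,2,4,5}
  Layer 2: {3}
first hit 3 at d=2 via b·a

Answer: 2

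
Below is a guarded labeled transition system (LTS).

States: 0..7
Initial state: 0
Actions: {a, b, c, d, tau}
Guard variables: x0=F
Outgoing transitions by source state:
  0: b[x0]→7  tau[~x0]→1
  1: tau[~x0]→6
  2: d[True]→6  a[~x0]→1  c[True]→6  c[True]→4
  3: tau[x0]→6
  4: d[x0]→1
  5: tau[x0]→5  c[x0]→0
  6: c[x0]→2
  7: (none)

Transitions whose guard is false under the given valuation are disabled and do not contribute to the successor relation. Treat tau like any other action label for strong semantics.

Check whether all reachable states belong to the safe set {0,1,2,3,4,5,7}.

Safe = {0,1,2,3,4,5,7}
Reachable = {0,1,6}
  0: safe
  1: safe
  6: outside
witness against invariant: tau·tau → 6

Answer: INVARIANT VIOLATED at state 6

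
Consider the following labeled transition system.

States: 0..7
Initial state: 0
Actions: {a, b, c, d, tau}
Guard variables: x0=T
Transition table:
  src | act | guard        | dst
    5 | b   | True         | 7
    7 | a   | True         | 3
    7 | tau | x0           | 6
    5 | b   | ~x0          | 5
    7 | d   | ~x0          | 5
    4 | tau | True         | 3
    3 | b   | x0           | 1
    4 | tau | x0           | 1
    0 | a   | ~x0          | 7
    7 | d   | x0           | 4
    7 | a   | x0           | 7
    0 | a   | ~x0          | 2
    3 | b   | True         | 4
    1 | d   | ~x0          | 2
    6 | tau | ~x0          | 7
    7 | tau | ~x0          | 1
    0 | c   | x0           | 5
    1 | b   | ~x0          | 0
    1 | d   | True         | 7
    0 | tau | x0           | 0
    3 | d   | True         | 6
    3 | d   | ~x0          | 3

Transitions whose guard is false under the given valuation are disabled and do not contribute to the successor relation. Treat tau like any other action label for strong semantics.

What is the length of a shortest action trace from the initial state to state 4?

Answer: 3

Trace:
BFS to 4:
  Layer 0: {0}
  Layer 1: {5}
  Layer 2: {7}
  Layer 3: {3,4,6}
first hit 4 at d=3 via c·b·d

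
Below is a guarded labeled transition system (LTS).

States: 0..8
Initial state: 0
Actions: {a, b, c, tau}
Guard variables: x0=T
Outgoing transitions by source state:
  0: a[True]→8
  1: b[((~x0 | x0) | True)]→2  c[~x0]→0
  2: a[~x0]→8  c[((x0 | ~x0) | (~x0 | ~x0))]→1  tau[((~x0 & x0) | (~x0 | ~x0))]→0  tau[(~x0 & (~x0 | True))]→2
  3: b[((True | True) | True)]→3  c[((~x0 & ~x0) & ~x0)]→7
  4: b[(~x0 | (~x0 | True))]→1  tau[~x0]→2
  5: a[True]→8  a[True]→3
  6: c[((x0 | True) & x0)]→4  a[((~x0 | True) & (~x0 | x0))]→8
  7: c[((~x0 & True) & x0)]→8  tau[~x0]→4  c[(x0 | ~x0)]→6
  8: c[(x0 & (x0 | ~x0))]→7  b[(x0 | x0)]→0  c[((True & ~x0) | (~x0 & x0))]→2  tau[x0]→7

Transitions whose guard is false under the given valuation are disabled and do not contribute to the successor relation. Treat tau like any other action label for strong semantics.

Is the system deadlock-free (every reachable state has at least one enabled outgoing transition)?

Reachable = {0,1,2,4,6,7,8}
  0: a→8  [1 exit(s)]
  1: b→2  [1 exit(s)]
  2: c→1  [1 exit(s)]
  4: b→1  [1 exit(s)]
  6: a→8  c→4  [2 exit(s)]
  7: c→6  [1 exit(s)]
  8: b→0  c→7  tau→7  [3 exit(s)]

Answer: DEADLOCK-FREE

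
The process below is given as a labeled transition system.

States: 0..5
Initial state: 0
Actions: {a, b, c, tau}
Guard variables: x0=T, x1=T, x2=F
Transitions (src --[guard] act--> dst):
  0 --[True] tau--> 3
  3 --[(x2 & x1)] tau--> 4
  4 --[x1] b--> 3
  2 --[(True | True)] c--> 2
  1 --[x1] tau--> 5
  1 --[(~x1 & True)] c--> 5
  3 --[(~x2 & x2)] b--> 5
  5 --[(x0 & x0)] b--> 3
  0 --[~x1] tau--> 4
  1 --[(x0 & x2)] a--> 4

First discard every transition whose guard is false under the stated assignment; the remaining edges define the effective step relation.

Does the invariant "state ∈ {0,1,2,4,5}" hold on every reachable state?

Safe = {0,1,2,4,5}
Reach set: {0,3}
  0: ok
  3: outside
counterexample path to 3: tau

Answer: INVARIANT VIOLATED at state 3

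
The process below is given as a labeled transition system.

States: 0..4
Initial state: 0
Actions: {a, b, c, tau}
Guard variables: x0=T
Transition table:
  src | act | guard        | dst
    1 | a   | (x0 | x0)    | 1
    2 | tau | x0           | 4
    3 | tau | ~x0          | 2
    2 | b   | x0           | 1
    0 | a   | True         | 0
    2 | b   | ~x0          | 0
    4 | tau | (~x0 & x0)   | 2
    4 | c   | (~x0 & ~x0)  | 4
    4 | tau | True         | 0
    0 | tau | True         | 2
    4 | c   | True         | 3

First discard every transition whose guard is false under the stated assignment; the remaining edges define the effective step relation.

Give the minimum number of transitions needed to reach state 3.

Breadth-first toward 3:
  L0 = {0}
  L1 = {2}
  L2 = {1,4}
  L3 = {3}
3 enters at depth 3; path tau·tau·c

Answer: 3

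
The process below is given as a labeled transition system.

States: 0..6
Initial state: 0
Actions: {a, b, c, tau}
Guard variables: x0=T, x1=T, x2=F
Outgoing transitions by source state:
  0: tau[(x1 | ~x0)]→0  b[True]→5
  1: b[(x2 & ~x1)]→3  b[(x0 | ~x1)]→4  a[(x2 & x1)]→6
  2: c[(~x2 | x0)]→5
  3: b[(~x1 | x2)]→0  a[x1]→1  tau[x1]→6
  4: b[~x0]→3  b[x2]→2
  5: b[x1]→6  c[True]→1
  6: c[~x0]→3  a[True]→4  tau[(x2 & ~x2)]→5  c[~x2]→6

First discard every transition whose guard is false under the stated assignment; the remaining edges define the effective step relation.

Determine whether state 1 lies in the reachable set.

Answer: REACHABLE

Trace:
After dropping false guards: 10 live edges.
depth 0: {0}
depth 1: {5}  cumulative {0,5}
depth 2: {1,6}  cumulative {0,1,5,6}
depth 3: {4}  cumulative {0,1,4,5,6}
Reach set: {0,1,4,5,6}
witness 1: b·c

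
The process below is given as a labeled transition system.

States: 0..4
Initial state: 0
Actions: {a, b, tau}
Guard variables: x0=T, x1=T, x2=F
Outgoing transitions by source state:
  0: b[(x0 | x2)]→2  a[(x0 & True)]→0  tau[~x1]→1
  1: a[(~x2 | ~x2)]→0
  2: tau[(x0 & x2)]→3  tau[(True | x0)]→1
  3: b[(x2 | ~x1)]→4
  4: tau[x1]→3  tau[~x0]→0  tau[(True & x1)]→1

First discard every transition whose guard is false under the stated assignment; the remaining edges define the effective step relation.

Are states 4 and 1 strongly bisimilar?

Bisimulation quotient by refinement:
  P[0] = {{0,1,2,3,4}}
  P[1] = {{0},{1},{2,4},{3}}
  P[2] = {{0},{1},{2},{3},{4}}
Fixed point at round 3; 5 class(es).
4∈{4}, 1∈{1}

Answer: NOT BISIMILAR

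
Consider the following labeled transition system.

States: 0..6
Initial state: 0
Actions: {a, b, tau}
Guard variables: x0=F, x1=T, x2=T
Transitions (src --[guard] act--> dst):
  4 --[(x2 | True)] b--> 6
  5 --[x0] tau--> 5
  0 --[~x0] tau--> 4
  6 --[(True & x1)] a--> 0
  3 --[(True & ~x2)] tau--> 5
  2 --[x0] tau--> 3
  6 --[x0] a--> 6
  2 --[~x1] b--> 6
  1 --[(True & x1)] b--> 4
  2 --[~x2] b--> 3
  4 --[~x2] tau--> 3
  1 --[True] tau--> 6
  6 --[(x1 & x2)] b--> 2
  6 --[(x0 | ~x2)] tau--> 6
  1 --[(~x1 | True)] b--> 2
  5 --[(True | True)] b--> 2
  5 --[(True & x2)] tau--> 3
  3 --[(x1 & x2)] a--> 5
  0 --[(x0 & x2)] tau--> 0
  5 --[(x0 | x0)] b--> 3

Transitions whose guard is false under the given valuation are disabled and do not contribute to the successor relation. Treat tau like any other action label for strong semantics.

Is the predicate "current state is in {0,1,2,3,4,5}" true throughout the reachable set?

Answer: INVARIANT VIOLATED at state 6

Working:
Safe = {0,1,2,3,4,5}
R = {0,2,4,6}
  0: ✓
  2: ✓
  4: ✓
  6: outside
reach 6 via tau·b — violates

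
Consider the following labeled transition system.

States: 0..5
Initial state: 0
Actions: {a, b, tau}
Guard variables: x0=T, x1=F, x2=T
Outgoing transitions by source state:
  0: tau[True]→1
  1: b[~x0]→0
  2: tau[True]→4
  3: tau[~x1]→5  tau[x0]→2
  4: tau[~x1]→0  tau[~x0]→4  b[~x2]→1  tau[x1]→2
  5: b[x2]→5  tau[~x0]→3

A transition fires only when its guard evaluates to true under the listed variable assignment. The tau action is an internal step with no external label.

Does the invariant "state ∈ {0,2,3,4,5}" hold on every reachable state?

Answer: INVARIANT VIOLATED at state 1

Analysis:
Allowed set {0,2,3,4,5}
R = {0,1}
  0: ✓
  1: outside
reach 1 via tau — violates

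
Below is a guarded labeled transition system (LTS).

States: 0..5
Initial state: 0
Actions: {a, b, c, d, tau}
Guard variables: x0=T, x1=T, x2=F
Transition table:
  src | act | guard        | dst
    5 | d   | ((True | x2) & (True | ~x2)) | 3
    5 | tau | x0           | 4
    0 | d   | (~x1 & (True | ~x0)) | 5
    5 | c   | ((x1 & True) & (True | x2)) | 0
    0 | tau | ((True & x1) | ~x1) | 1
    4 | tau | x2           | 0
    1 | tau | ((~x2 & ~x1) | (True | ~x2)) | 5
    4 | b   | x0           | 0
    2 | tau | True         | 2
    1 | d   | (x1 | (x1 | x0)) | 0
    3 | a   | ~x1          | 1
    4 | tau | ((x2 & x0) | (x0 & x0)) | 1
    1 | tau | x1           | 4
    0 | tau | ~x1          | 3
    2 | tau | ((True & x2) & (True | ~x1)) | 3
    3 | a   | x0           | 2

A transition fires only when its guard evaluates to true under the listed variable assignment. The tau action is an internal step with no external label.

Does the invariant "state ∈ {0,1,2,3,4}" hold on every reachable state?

Answer: INVARIANT VIOLATED at state 5

Trace:
Safe = {0,1,2,3,4}
Reachable = {0,1,2,3,4,5}
  0: safe
  1: safe
  2: safe
  3: safe
  4: safe
  5: outside
counterexample path to 5: tau·tau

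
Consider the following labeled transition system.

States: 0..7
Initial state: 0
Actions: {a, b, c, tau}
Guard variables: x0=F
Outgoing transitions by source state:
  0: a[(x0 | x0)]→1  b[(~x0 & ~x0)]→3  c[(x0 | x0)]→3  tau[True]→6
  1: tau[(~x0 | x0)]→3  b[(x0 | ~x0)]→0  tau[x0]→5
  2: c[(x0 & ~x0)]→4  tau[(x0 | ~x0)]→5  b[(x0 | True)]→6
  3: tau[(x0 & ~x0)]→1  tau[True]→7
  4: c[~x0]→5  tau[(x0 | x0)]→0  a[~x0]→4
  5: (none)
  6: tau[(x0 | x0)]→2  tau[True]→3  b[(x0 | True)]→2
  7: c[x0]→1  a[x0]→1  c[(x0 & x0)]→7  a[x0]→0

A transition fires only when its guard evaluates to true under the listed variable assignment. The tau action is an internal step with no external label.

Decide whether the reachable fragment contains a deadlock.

Answer: DEADLOCK at state 5

Analysis:
Reach set: {0,2,3,5,6,7}
  0: b→3  tau→6  [2 out]
  2: b→6  tau→5  [2 out]
  3: tau→7  [1 out]
  5: ∅  [no exit]
  6: b→2  tau→3  [2 out]
  7: ∅  [no exit]
witness 5: tau·b·tau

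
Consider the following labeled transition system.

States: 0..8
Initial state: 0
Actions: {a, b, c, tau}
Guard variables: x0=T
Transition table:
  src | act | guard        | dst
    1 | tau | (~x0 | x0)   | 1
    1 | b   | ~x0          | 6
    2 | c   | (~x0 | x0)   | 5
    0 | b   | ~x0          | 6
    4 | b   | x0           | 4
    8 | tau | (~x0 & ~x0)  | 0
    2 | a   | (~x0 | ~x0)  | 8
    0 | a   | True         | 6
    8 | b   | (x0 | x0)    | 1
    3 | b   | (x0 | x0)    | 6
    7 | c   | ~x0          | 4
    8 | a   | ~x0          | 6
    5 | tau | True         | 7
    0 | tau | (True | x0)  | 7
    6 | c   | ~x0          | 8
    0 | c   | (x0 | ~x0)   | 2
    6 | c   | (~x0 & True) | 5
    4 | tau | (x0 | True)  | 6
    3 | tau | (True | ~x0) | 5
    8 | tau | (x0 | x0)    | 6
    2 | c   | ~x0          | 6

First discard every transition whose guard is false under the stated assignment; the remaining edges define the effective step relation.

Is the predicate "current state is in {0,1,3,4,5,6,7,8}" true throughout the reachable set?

Answer: INVARIANT VIOLATED at state 2

Working:
Inv-set: {0,1,3,4,5,6,7,8}
Reachable = {0,2,5,6,7}
  0: ok
  2: ✗ unsafe
  5: ok
  6: ok
  7: ok
reach 2 via c — violates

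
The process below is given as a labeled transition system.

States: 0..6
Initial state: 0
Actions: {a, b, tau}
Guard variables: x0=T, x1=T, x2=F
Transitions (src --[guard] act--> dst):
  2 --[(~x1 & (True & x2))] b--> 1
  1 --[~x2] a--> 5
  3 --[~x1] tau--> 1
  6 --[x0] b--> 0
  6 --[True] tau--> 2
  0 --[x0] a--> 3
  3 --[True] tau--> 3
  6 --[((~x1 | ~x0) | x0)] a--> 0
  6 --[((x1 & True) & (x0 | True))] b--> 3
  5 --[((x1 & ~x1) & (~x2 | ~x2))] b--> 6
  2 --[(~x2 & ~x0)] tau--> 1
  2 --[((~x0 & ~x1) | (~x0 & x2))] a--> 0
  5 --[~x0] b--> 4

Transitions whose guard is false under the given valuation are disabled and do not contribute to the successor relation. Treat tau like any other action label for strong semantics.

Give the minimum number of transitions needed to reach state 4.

Breadth-first toward 4:
  L0 = {0}
  L1 = {3}
4 never appears.

Answer: UNREACHABLE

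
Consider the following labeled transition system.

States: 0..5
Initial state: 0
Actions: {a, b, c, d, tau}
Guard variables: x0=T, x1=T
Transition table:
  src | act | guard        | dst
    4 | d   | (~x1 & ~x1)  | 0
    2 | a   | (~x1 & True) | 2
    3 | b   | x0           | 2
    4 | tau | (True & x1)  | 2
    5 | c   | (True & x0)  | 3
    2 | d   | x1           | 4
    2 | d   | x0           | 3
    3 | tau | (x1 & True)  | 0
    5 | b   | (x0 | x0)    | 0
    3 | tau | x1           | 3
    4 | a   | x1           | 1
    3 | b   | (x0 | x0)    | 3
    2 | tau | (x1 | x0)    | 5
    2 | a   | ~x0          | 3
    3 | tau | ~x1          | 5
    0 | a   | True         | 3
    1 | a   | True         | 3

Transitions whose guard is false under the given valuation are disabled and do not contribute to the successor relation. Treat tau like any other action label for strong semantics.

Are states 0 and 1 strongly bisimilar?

Bisimulation quotient by refinement:
  round 0: {{0,1,2,3,4,5}}
  round 1: {{0,1},{2},{3},{4},{5}}
5 equivalence class(es) (converged in 2)
0∈{0,1}, 1∈{0,1}

Answer: BISIMILAR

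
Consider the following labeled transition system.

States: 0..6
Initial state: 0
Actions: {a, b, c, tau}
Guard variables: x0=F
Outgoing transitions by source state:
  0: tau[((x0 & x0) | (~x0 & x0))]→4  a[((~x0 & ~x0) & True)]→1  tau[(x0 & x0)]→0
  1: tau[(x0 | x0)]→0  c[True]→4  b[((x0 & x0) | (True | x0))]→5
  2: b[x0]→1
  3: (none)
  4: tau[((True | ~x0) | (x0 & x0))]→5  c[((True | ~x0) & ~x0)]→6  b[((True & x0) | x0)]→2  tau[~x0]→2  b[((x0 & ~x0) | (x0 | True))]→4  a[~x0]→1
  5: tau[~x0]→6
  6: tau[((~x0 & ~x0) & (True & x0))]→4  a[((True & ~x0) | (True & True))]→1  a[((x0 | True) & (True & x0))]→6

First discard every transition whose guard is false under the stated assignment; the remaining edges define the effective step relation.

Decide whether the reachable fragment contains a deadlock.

Reachable = {0,1,2,4,5,6}
  0: a→1  [deg 1]
  1: b→5  c→4  [deg 2]
  2: ∅  [deadlock]
  4: a→1  b→4  c→6  tau→2  tau→5  [deg 5]
  5: tau→6  [deg 1]
  6: a→1  [deg 1]
witness 2: a·c·tau

Answer: DEADLOCK at state 2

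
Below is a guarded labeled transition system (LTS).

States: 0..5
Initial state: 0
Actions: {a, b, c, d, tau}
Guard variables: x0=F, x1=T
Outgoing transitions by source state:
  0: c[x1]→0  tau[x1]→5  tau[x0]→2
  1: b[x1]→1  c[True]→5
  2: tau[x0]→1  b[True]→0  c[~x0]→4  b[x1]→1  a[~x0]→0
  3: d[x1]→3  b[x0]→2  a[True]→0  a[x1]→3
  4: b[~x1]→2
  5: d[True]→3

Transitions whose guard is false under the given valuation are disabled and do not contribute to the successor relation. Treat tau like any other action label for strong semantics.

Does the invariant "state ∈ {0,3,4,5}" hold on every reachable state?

Answer: INVARIANT HOLDS

Trace:
Inv-set: {0,3,4,5}
Reach set: {0,3,5}
  0: ok
  3: ok
  5: ok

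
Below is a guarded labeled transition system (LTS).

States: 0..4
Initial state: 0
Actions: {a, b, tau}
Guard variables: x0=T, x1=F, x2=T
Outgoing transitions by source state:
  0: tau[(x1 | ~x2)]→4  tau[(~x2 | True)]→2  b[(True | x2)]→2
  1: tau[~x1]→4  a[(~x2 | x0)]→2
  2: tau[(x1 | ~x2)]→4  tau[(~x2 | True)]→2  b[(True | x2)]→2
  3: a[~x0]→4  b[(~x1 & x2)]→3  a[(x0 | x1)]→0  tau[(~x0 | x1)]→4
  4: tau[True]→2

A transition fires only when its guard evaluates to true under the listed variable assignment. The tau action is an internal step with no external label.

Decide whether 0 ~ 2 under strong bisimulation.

Refine partition for ~:
  π0 = {{0,1,2,3,4}}
  π1 = {{0,2},{1},{3},{4}}
4 equivalence class(es) (converged in 2)
[0]={0,2}  [2]={0,2}

Answer: BISIMILAR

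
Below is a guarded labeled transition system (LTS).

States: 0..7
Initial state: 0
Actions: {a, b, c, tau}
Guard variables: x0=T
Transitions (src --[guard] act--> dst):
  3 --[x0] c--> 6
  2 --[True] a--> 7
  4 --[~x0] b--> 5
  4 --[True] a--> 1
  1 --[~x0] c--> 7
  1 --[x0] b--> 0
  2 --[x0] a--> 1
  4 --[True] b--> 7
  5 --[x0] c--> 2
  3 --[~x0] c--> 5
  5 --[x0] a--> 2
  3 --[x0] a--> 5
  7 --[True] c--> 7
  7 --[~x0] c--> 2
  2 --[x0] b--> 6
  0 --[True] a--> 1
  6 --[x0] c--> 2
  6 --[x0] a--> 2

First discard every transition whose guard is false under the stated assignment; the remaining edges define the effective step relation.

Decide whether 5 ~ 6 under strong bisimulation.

Compute ~ classes (split until stable):
  round 0: {{0,1,2,3,4,5,6,7}}
  round 1: {{0},{1},{2,4},{3,5,6},{7}}
  round 2: {{0},{1},{2},{3},{4},{5,6},{7}}
7 equivalence class(es) (converged in 3)
[5]={5,6}  [6]={5,6}

Answer: BISIMILAR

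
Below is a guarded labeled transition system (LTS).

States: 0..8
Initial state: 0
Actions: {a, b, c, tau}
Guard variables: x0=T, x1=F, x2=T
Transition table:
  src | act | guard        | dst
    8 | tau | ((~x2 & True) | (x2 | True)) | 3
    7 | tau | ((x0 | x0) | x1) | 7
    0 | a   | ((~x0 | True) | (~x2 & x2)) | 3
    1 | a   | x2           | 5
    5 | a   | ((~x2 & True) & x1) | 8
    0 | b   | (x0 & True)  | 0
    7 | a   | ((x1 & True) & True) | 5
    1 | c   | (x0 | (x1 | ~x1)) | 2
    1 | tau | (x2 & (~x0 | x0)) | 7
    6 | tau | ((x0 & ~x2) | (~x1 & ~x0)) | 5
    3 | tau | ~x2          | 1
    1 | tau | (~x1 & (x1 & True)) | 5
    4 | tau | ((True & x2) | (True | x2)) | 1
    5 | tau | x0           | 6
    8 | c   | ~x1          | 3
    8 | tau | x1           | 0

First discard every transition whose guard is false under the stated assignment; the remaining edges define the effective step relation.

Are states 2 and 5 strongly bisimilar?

Answer: NOT BISIMILAR

Analysis:
Compute ~ classes (split until stable):
  round 0: {{0,1,2,3,4,5,6,7,8}}
  round 1: {{0},{1},{2,3,6},{4,5,7},{8}}
  round 2: {{0},{1},{2,3,6},{4},{5},{7},{8}}
Fixed point at round 3; 7 class(es).
[2]={2,3,6}  [5]={5}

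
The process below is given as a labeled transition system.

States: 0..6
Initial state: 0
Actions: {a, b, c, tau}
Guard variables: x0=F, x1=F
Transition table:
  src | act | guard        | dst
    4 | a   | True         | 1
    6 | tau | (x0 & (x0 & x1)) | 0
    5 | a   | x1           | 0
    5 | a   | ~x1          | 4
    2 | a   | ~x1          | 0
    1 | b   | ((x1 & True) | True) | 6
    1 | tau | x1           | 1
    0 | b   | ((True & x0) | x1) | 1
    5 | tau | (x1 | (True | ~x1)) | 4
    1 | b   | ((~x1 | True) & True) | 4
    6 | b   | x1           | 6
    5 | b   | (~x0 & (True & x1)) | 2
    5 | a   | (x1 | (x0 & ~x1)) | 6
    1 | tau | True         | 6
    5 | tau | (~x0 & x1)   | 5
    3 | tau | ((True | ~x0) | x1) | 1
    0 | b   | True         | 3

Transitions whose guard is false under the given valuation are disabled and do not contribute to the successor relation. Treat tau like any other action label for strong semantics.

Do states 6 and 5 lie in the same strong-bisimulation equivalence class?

Compute ~ classes (split until stable):
  P[0] = {{0,1,2,3,4,5,6}}
  P[1] = {{0},{1},{2,4},{3},{5},{6}}
  P[2] = {{0},{1},{2},{3},{4},{5},{6}}
stable after 3 split(s): 7 block(s)
6∈{6}, 5∈{5}

Answer: NOT BISIMILAR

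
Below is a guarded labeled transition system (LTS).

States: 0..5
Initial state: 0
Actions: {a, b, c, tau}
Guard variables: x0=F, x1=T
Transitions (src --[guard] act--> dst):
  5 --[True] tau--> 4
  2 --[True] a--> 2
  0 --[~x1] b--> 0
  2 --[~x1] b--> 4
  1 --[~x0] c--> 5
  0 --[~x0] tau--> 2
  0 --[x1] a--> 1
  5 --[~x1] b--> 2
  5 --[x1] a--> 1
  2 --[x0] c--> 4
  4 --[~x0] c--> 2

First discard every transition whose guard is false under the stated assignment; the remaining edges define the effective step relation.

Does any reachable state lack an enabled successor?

Reach set: {0,1,2,4,5}
  0: a→1  tau→2  [2 exit(s)]
  1: c→5  [1 exit(s)]
  2: a→2  [1 exit(s)]
  4: c→2  [1 exit(s)]
  5: a→1  tau→4  [2 exit(s)]

Answer: DEADLOCK-FREE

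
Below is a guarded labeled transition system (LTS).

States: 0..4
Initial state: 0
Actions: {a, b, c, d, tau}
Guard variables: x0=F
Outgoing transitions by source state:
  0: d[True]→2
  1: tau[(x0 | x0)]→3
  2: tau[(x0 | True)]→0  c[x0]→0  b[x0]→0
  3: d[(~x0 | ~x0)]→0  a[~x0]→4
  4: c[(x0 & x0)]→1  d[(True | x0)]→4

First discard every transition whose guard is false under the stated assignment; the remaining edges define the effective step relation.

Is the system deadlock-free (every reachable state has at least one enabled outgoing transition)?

Answer: DEADLOCK-FREE

Working:
R = {0,2}
  0: d→2  [deg 1]
  2: tau→0  [deg 1]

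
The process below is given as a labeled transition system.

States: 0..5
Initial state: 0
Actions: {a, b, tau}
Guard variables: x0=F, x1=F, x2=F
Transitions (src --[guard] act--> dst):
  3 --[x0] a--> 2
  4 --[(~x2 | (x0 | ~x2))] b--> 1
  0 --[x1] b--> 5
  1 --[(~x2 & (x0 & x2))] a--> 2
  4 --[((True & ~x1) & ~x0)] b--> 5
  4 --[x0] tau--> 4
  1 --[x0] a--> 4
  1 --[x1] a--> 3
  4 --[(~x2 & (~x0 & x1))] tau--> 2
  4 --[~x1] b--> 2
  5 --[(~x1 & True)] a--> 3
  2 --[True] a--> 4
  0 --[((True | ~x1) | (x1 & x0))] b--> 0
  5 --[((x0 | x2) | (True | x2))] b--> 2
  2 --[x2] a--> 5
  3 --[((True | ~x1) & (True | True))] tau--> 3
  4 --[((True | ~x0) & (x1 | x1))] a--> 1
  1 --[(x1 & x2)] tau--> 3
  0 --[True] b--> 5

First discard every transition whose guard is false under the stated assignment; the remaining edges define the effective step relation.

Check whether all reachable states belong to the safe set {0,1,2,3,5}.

Inv-set: {0,1,2,3,5}
Reachable = {0,1,2,3,4,5}
  0: ✓
  1: ✓
  2: ✓
  3: ✓
  4: ✗ unsafe
  5: ✓
reach 4 via b·b·a — violates

Answer: INVARIANT VIOLATED at state 4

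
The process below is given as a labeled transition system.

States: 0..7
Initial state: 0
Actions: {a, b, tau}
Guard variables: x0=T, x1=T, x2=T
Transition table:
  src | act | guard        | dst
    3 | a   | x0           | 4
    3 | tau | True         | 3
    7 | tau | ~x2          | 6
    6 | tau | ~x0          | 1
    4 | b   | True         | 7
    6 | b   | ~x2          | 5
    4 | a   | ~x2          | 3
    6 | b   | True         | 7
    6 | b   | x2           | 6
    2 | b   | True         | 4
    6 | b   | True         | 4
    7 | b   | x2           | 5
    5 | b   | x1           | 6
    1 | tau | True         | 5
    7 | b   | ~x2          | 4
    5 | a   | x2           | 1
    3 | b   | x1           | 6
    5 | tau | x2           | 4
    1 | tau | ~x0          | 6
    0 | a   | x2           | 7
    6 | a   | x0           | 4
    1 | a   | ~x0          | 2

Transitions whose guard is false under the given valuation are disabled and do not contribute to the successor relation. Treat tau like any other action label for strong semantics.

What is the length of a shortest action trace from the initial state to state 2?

Layered search for 2:
  Layer 0: {0}
  Layer 1: {7}
  Layer 2: {5}
  Layer 3: {1,4,6}
2 never appears.

Answer: UNREACHABLE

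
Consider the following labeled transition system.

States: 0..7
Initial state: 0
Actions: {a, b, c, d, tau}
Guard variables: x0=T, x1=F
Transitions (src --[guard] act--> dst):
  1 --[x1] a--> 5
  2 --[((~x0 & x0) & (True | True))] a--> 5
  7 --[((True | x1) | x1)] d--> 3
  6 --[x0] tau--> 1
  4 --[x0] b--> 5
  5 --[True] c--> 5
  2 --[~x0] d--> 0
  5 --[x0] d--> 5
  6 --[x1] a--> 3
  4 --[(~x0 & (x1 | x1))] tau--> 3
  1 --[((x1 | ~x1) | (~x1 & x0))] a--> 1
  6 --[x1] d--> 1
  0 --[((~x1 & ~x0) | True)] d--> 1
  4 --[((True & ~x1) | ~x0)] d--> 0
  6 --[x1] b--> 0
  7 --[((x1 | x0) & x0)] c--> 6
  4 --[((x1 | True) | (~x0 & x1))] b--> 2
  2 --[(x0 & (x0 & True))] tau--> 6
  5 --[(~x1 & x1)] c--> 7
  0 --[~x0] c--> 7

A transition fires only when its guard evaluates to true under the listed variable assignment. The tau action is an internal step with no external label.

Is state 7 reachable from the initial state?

After dropping false guards: 11 live edges.
depth 0: {0}
depth 1: {1}  now seen {0,1}
R = {0,1}

Answer: UNREACHABLE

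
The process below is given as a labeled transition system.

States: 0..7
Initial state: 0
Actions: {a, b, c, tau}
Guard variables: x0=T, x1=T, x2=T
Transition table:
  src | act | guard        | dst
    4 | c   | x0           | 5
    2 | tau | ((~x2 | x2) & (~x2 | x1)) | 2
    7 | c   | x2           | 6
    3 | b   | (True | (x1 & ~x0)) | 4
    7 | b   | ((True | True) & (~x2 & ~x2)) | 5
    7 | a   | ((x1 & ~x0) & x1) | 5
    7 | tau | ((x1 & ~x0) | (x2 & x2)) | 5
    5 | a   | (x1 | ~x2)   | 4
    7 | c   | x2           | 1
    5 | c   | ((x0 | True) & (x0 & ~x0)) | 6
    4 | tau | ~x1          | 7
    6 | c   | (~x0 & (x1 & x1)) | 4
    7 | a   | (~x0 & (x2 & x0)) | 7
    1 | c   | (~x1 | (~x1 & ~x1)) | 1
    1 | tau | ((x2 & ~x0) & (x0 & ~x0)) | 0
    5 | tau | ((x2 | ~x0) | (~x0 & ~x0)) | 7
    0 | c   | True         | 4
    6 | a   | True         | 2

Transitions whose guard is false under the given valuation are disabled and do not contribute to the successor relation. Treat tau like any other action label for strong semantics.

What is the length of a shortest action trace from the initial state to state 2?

BFS to 2:
  depth 0: {0}
  depth 1: {4}
  depth 2: {5}
  depth 3: {7}
  depth 4: {1,6}
  depth 5: {2}
first hit 2 at d=5 via c·c·tau·c·a

Answer: 5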